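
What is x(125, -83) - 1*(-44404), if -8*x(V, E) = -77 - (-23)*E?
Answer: 178609/4 ≈ 44652.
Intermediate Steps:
x(V, E) = 77/8 - 23*E/8 (x(V, E) = -(-77 - (-23)*E)/8 = -(-77 + 23*E)/8 = 77/8 - 23*E/8)
x(125, -83) - 1*(-44404) = (77/8 - 23/8*(-83)) - 1*(-44404) = (77/8 + 1909/8) + 44404 = 993/4 + 44404 = 178609/4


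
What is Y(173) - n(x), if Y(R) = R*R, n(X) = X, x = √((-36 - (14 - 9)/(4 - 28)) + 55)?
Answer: 29929 - √2766/12 ≈ 29925.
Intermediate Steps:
x = √2766/12 (x = √((-36 - 5/(-24)) + 55) = √((-36 - 5*(-1)/24) + 55) = √((-36 - 1*(-5/24)) + 55) = √((-36 + 5/24) + 55) = √(-859/24 + 55) = √(461/24) = √2766/12 ≈ 4.3827)
Y(R) = R²
Y(173) - n(x) = 173² - √2766/12 = 29929 - √2766/12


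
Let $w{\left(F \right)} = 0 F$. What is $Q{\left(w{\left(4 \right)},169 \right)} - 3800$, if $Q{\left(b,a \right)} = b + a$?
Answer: $-3631$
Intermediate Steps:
$w{\left(F \right)} = 0$
$Q{\left(b,a \right)} = a + b$
$Q{\left(w{\left(4 \right)},169 \right)} - 3800 = \left(169 + 0\right) - 3800 = 169 - 3800 = -3631$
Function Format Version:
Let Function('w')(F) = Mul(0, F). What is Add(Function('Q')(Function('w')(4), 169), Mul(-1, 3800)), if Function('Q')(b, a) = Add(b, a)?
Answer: -3631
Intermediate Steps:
Function('w')(F) = 0
Function('Q')(b, a) = Add(a, b)
Add(Function('Q')(Function('w')(4), 169), Mul(-1, 3800)) = Add(Add(169, 0), Mul(-1, 3800)) = Add(169, -3800) = -3631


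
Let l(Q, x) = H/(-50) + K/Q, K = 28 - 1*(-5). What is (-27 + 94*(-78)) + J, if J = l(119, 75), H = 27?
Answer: -43787613/5950 ≈ -7359.3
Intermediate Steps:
K = 33 (K = 28 + 5 = 33)
l(Q, x) = -27/50 + 33/Q (l(Q, x) = 27/(-50) + 33/Q = 27*(-1/50) + 33/Q = -27/50 + 33/Q)
J = -1563/5950 (J = -27/50 + 33/119 = -1563/5950 ≈ -0.26269)
(-27 + 94*(-78)) + J = (-27 + 94*(-78)) - 1563/5950 = (-27 - 7332) - 1563/5950 = -7359 - 1563/5950 = -43787613/5950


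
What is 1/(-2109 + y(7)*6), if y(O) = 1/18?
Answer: -3/6326 ≈ -0.00047423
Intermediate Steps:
y(O) = 1/18
1/(-2109 + y(7)*6) = 1/(-2109 + (1/18)*6) = 1/(-2109 + 1/3) = 1/(-6326/3) = -3/6326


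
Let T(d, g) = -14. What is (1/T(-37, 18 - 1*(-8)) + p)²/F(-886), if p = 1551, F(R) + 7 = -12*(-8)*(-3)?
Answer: -471454369/57820 ≈ -8153.8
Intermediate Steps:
F(R) = -295 (F(R) = -7 - 12*(-8)*(-3) = -7 + 96*(-3) = -7 - 288 = -295)
(1/T(-37, 18 - 1*(-8)) + p)²/F(-886) = (1/(-14) + 1551)²/(-295) = (-1/14 + 1551)²*(-1/295) = (21713/14)²*(-1/295) = (471454369/196)*(-1/295) = -471454369/57820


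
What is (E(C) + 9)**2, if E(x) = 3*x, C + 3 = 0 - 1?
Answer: 9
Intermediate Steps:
C = -4 (C = -3 + (0 - 1) = -3 - 1 = -4)
(E(C) + 9)**2 = (3*(-4) + 9)**2 = (-12 + 9)**2 = (-3)**2 = 9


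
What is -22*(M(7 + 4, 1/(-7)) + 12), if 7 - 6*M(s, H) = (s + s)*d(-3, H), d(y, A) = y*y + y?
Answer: 583/3 ≈ 194.33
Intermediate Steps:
d(y, A) = y + y² (d(y, A) = y² + y = y + y²)
M(s, H) = 7/6 - 2*s (M(s, H) = 7/6 - (s + s)*(-3*(1 - 3))/6 = 7/6 - 2*s*(-3*(-2))/6 = 7/6 - 2*s*6/6 = 7/6 - 2*s)
-22*(M(7 + 4, 1/(-7)) + 12) = -22*((7/6 - 2*(7 + 4)) + 12) = -22*((7/6 - 2*11) + 12) = -22*((7/6 - 22) + 12) = -22*(-125/6 + 12) = -22*(-53/6) = 583/3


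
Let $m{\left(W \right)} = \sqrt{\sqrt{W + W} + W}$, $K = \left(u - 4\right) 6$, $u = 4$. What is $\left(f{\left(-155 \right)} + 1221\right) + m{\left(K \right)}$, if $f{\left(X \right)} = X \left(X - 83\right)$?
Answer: $38111$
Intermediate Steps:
$f{\left(X \right)} = X \left(-83 + X\right)$
$K = 0$ ($K = \left(4 - 4\right) 6 = 0 \cdot 6 = 0$)
$m{\left(W \right)} = \sqrt{W + \sqrt{2} \sqrt{W}}$ ($m{\left(W \right)} = \sqrt{\sqrt{2 W} + W} = \sqrt{\sqrt{2} \sqrt{W} + W} = \sqrt{W + \sqrt{2} \sqrt{W}}$)
$\left(f{\left(-155 \right)} + 1221\right) + m{\left(K \right)} = \left(- 155 \left(-83 - 155\right) + 1221\right) + \sqrt{0 + \sqrt{2} \sqrt{0}} = \left(\left(-155\right) \left(-238\right) + 1221\right) + \sqrt{0 + \sqrt{2} \cdot 0} = \left(36890 + 1221\right) + \sqrt{0 + 0} = 38111 + \sqrt{0} = 38111 + 0 = 38111$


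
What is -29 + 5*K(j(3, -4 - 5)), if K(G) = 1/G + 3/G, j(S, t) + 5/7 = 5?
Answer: -73/3 ≈ -24.333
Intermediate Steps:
j(S, t) = 30/7 (j(S, t) = -5/7 + 5 = 30/7)
K(G) = 4/G (K(G) = 1/G + 3/G = 4/G)
-29 + 5*K(j(3, -4 - 5)) = -29 + 5*(4/(30/7)) = -29 + 5*(4*(7/30)) = -29 + 5*(14/15) = -29 + 14/3 = -73/3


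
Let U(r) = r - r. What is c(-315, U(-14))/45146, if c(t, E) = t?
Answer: -315/45146 ≈ -0.0069774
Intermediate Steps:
U(r) = 0
c(-315, U(-14))/45146 = -315/45146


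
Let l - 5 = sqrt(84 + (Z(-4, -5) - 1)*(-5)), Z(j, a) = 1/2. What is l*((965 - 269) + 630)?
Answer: 6630 + 663*sqrt(346) ≈ 18963.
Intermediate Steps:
Z(j, a) = 1/2
l = 5 + sqrt(346)/2 (l = 5 + sqrt(84 + (1/2 - 1)*(-5)) = 5 + sqrt(84 - 1/2*(-5)) = 5 + sqrt(84 + 5/2) = 5 + sqrt(173/2) = 5 + sqrt(346)/2 ≈ 14.301)
l*((965 - 269) + 630) = (5 + sqrt(346)/2)*((965 - 269) + 630) = (5 + sqrt(346)/2)*(696 + 630) = (5 + sqrt(346)/2)*1326 = 6630 + 663*sqrt(346)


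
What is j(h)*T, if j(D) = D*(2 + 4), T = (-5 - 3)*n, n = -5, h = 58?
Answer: 13920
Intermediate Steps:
T = 40 (T = (-5 - 3)*(-5) = -8*(-5) = 40)
j(D) = 6*D (j(D) = D*6 = 6*D)
j(h)*T = (6*58)*40 = 348*40 = 13920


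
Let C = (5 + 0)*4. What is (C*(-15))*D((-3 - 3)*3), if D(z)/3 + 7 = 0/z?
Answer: 6300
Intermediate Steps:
D(z) = -21 (D(z) = -21 + 3*(0/z) = -21 + 3*0 = -21 + 0 = -21)
C = 20 (C = 5*4 = 20)
(C*(-15))*D((-3 - 3)*3) = (20*(-15))*(-21) = -300*(-21) = 6300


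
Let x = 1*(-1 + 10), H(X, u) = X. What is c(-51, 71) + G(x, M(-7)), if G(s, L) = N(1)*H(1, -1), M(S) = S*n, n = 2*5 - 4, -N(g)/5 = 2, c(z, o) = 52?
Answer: 42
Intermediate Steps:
N(g) = -10 (N(g) = -5*2 = -10)
n = 6 (n = 10 - 4 = 6)
x = 9 (x = 1*9 = 9)
M(S) = 6*S (M(S) = S*6 = 6*S)
G(s, L) = -10 (G(s, L) = -10*1 = -10)
c(-51, 71) + G(x, M(-7)) = 52 - 10 = 42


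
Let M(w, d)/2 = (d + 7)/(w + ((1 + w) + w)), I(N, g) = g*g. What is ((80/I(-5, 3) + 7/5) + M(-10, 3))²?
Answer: 156925729/1703025 ≈ 92.145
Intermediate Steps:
I(N, g) = g²
M(w, d) = 2*(7 + d)/(1 + 3*w) (M(w, d) = 2*((d + 7)/(w + ((1 + w) + w))) = 2*((7 + d)/(w + (1 + 2*w))) = 2*((7 + d)/(1 + 3*w)) = 2*(7 + d)/(1 + 3*w))
((80/I(-5, 3) + 7/5) + M(-10, 3))² = ((80/(3²) + 7/5) + 2*(7 + 3)/(1 + 3*(-10)))² = ((80/9 + 7*(⅕)) + 2*10/(1 - 30))² = ((80*(⅑) + 7/5) + 2*10/(-29))² = ((80/9 + 7/5) + 2*(-1/29)*10)² = (463/45 - 20/29)² = (12527/1305)² = 156925729/1703025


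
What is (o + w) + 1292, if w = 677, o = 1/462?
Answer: 909679/462 ≈ 1969.0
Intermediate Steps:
o = 1/462 ≈ 0.0021645
(o + w) + 1292 = (1/462 + 677) + 1292 = 312775/462 + 1292 = 909679/462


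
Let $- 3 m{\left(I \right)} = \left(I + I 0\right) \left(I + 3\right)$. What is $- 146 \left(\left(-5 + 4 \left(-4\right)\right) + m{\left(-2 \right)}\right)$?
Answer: $\frac{8906}{3} \approx 2968.7$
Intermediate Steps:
$m{\left(I \right)} = - \frac{I \left(3 + I\right)}{3}$ ($m{\left(I \right)} = - \frac{\left(I + I 0\right) \left(I + 3\right)}{3} = - \frac{\left(I + 0\right) \left(3 + I\right)}{3} = - \frac{I \left(3 + I\right)}{3}$)
$- 146 \left(\left(-5 + 4 \left(-4\right)\right) + m{\left(-2 \right)}\right) = - 146 \left(\left(-5 + 4 \left(-4\right)\right) - - \frac{2 \left(3 - 2\right)}{3}\right) = - 146 \left(\left(-5 - 16\right) - \left(- \frac{2}{3}\right) 1\right) = - 146 \left(-21 + \frac{2}{3}\right) = \left(-146\right) \left(- \frac{61}{3}\right) = \frac{8906}{3}$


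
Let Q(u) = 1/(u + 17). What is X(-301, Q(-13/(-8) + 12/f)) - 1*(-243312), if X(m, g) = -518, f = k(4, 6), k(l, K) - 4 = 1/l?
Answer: 242794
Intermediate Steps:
k(l, K) = 4 + 1/l
f = 17/4 (f = 4 + 1/4 = 4 + ¼ = 17/4 ≈ 4.2500)
Q(u) = 1/(17 + u)
X(-301, Q(-13/(-8) + 12/f)) - 1*(-243312) = -518 - 1*(-243312) = -518 + 243312 = 242794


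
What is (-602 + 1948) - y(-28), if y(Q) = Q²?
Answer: 562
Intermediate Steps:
(-602 + 1948) - y(-28) = (-602 + 1948) - 1*(-28)² = 1346 - 1*784 = 1346 - 784 = 562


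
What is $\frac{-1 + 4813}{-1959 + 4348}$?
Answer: $\frac{4812}{2389} \approx 2.0142$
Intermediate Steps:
$\frac{-1 + 4813}{-1959 + 4348} = \frac{4812}{2389}$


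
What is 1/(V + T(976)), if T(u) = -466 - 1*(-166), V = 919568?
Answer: 1/919268 ≈ 1.0878e-6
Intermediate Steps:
T(u) = -300 (T(u) = -466 + 166 = -300)
1/(V + T(976)) = 1/(919568 - 300) = 1/919268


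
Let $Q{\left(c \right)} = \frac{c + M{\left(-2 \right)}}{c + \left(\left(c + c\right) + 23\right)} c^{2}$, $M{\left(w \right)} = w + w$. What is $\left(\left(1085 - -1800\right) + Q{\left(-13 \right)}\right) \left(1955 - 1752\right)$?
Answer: $\frac{9953699}{16} \approx 6.2211 \cdot 10^{5}$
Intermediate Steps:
$M{\left(w \right)} = 2 w$
$Q{\left(c \right)} = \frac{c^{2} \left(-4 + c\right)}{23 + 3 c}$ ($Q{\left(c \right)} = \frac{c + 2 \left(-2\right)}{c + \left(\left(c + c\right) + 23\right)} c^{2} = \frac{c - 4}{c + \left(2 c + 23\right)} c^{2} = \frac{-4 + c}{c + \left(23 + 2 c\right)} c^{2} = \frac{-4 + c}{23 + 3 c} c^{2} = \frac{c^{2} \left(-4 + c\right)}{23 + 3 c}$)
$\left(\left(1085 - -1800\right) + Q{\left(-13 \right)}\right) \left(1955 - 1752\right) = \left(\left(1085 - -1800\right) + \frac{\left(-13\right)^{2} \left(-4 - 13\right)}{23 + 3 \left(-13\right)}\right) \left(1955 - 1752\right) = \left(\left(1085 + 1800\right) + 169 \frac{1}{23 - 39} \left(-17\right)\right) 203 = \left(2885 + 169 \frac{1}{-16} \left(-17\right)\right) 203 = \left(2885 + 169 \left(- \frac{1}{16}\right) \left(-17\right)\right) 203 = \left(2885 + \frac{2873}{16}\right) 203 = \frac{49033}{16} \cdot 203 = \frac{9953699}{16}$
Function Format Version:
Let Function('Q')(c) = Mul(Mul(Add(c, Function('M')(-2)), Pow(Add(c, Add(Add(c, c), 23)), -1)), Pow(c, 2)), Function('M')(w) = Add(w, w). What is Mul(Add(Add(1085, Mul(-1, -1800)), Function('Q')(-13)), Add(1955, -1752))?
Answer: Rational(9953699, 16) ≈ 6.2211e+5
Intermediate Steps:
Function('M')(w) = Mul(2, w)
Function('Q')(c) = Mul(Pow(c, 2), Pow(Add(23, Mul(3, c)), -1), Add(-4, c)) (Function('Q')(c) = Mul(Mul(Add(c, Mul(2, -2)), Pow(Add(c, Add(Add(c, c), 23)), -1)), Pow(c, 2)) = Mul(Mul(Add(c, -4), Pow(Add(c, Add(Mul(2, c), 23)), -1)), Pow(c, 2)) = Mul(Mul(Add(-4, c), Pow(Add(c, Add(23, Mul(2, c))), -1)), Pow(c, 2)) = Mul(Mul(Add(-4, c), Pow(Add(23, Mul(3, c)), -1)), Pow(c, 2)) = Mul(Mul(Pow(Add(23, Mul(3, c)), -1), Add(-4, c)), Pow(c, 2)) = Mul(Pow(c, 2), Pow(Add(23, Mul(3, c)), -1), Add(-4, c)))
Mul(Add(Add(1085, Mul(-1, -1800)), Function('Q')(-13)), Add(1955, -1752)) = Mul(Add(Add(1085, Mul(-1, -1800)), Mul(Pow(-13, 2), Pow(Add(23, Mul(3, -13)), -1), Add(-4, -13))), Add(1955, -1752)) = Mul(Add(Add(1085, 1800), Mul(169, Pow(Add(23, -39), -1), -17)), 203) = Mul(Add(2885, Mul(169, Pow(-16, -1), -17)), 203) = Mul(Add(2885, Mul(169, Rational(-1, 16), -17)), 203) = Mul(Add(2885, Rational(2873, 16)), 203) = Mul(Rational(49033, 16), 203) = Rational(9953699, 16)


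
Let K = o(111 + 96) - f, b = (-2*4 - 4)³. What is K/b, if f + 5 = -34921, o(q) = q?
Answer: -11711/576 ≈ -20.332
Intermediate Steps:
f = -34926 (f = -5 - 34921 = -34926)
b = -1728 (b = (-8 - 4)³ = (-12)³ = -1728)
K = 35133 (K = (111 + 96) - 1*(-34926) = 207 + 34926 = 35133)
K/b = 35133/(-1728) = 35133*(-1/1728) = -11711/576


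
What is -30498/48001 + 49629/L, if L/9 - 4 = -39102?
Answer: -190057085/244792578 ≈ -0.77640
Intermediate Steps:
L = -351882 (L = 36 + 9*(-39102) = 36 - 351918 = -351882)
-30498/48001 + 49629/L = -30498/48001 + 49629/(-351882) = -30498*1/48001 + 49629*(-1/351882) = -1326/2087 - 16543/117294 = -190057085/244792578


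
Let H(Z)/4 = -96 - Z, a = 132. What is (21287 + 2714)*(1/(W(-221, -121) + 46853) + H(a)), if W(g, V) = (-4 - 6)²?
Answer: -1027750061135/46953 ≈ -2.1889e+7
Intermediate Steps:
W(g, V) = 100 (W(g, V) = (-10)² = 100)
H(Z) = -384 - 4*Z (H(Z) = 4*(-96 - Z) = -384 - 4*Z)
(21287 + 2714)*(1/(W(-221, -121) + 46853) + H(a)) = (21287 + 2714)*(1/(100 + 46853) + (-384 - 4*132)) = 24001*(1/46953 + (-384 - 528)) = 24001*(1/46953 - 912) = 24001*(-42821135/46953) = -1027750061135/46953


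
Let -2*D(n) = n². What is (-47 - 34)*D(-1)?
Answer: 81/2 ≈ 40.500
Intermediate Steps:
D(n) = -n²/2
(-47 - 34)*D(-1) = (-47 - 34)*(-½*(-1)²) = -(-81)/2 = -81*(-½) = 81/2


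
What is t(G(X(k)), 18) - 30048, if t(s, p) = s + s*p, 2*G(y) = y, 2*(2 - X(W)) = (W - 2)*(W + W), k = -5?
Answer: -60723/2 ≈ -30362.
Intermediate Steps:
X(W) = 2 - W*(-2 + W) (X(W) = 2 - (W - 2)*(W + W)/2 = 2 - (-2 + W)*2*W/2 = 2 - W*(-2 + W))
G(y) = y/2
t(s, p) = s + p*s
t(G(X(k)), 18) - 30048 = ((2 - 1*(-5)² + 2*(-5))/2)*(1 + 18) - 30048 = ((2 - 1*25 - 10)/2)*19 - 30048 = ((2 - 25 - 10)/2)*19 - 30048 = ((½)*(-33))*19 - 30048 = -33/2*19 - 30048 = -627/2 - 30048 = -60723/2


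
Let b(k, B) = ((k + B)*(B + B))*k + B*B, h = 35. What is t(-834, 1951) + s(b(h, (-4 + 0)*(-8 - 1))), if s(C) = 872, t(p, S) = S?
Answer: 2823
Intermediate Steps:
b(k, B) = B² + 2*B*k*(B + k) (b(k, B) = ((B + k)*(2*B))*k + B² = (2*B*(B + k))*k + B² = 2*B*k*(B + k) + B² = B² + 2*B*k*(B + k))
t(-834, 1951) + s(b(h, (-4 + 0)*(-8 - 1))) = 1951 + 872 = 2823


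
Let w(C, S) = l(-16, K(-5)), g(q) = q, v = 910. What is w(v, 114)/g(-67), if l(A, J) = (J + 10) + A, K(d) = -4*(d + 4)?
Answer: 2/67 ≈ 0.029851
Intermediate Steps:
K(d) = -16 - 4*d (K(d) = -4*(4 + d) = -16 - 4*d)
l(A, J) = 10 + A + J (l(A, J) = (10 + J) + A = 10 + A + J)
w(C, S) = -2 (w(C, S) = 10 - 16 + (-16 - 4*(-5)) = 10 - 16 + (-16 + 20) = 10 - 16 + 4 = -2)
w(v, 114)/g(-67) = -2/(-67) = -2*(-1/67) = 2/67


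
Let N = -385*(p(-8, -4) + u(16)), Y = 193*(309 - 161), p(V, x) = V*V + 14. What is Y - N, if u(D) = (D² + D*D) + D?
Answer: 261874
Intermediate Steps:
p(V, x) = 14 + V² (p(V, x) = V² + 14 = 14 + V²)
u(D) = D + 2*D² (u(D) = (D² + D²) + D = 2*D² + D = D + 2*D²)
Y = 28564 (Y = 193*148 = 28564)
N = -233310 (N = -385*((14 + (-8)²) + 16*(1 + 2*16)) = -385*((14 + 64) + 16*(1 + 32)) = -385*(78 + 16*33) = -385*(78 + 528) = -385*606 = -233310)
Y - N = 28564 - 1*(-233310) = 28564 + 233310 = 261874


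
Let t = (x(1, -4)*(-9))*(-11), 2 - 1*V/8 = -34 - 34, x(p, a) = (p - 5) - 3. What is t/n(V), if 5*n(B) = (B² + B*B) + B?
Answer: -99/17936 ≈ -0.0055196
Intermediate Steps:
x(p, a) = -8 + p (x(p, a) = (-5 + p) - 3 = -8 + p)
V = 560 (V = 16 - 8*(-34 - 34) = 16 - 8*(-68) = 16 + 544 = 560)
n(B) = B/5 + 2*B²/5 (n(B) = ((B² + B*B) + B)/5 = ((B² + B²) + B)/5 = (2*B² + B)/5 = (B + 2*B²)/5 = B/5 + 2*B²/5)
t = -693 (t = ((-8 + 1)*(-9))*(-11) = -7*(-9)*(-11) = 63*(-11) = -693)
t/n(V) = -693*1/(112*(1 + 2*560)) = -693*1/(112*(1 + 1120)) = -693/((⅕)*560*1121) = -693/125552 = -693*1/125552 = -99/17936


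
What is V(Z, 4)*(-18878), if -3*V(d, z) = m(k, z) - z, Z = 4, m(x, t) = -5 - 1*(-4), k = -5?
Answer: -94390/3 ≈ -31463.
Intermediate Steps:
m(x, t) = -1 (m(x, t) = -5 + 4 = -1)
V(d, z) = ⅓ + z/3 (V(d, z) = -(-1 - z)/3 = ⅓ + z/3)
V(Z, 4)*(-18878) = (⅓ + (⅓)*4)*(-18878) = (⅓ + 4/3)*(-18878) = (5/3)*(-18878) = -94390/3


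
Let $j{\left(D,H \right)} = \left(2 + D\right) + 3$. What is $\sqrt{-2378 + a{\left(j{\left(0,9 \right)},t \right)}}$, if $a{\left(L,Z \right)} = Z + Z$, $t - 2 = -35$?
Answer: $2 i \sqrt{611} \approx 49.437 i$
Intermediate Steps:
$t = -33$ ($t = 2 - 35 = -33$)
$j{\left(D,H \right)} = 5 + D$
$a{\left(L,Z \right)} = 2 Z$
$\sqrt{-2378 + a{\left(j{\left(0,9 \right)},t \right)}} = \sqrt{-2378 + 2 \left(-33\right)} = \sqrt{-2378 - 66} = \sqrt{-2444} = 2 i \sqrt{611}$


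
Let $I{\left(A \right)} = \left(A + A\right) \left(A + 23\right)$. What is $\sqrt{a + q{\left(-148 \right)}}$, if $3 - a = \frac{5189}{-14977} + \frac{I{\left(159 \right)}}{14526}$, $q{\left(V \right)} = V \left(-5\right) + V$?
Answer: $\frac{\sqrt{86387371694654146}}{12086439} \approx 24.318$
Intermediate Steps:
$q{\left(V \right)} = - 4 V$ ($q{\left(V \right)} = - 5 V + V = - 4 V$)
$I{\left(A \right)} = 2 A \left(23 + A\right)$
$a = - \frac{23127622}{36259317}$ ($a = 3 - \left(\frac{5189}{-14977} + \frac{2 \cdot 159 \left(23 + 159\right)}{14526}\right) = 3 - \left(5189 \left(- \frac{1}{14977}\right) + 2 \cdot 159 \cdot 182 \cdot \frac{1}{14526}\right) = 3 - \left(- \frac{5189}{14977} + 57876 \cdot \frac{1}{14526}\right) = 3 - \left(- \frac{5189}{14977} + \frac{9646}{2421}\right) = 3 - \frac{131905573}{36259317} = - \frac{23127622}{36259317} \approx -0.63784$)
$\sqrt{a + q{\left(-148 \right)}} = \sqrt{- \frac{23127622}{36259317} - -592} = \sqrt{- \frac{23127622}{36259317} + 592} = \sqrt{\frac{21442388042}{36259317}} = \frac{\sqrt{86387371694654146}}{12086439}$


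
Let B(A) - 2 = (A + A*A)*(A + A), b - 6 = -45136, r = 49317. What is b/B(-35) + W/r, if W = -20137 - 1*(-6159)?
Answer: 176889461/684667911 ≈ 0.25836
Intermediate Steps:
b = -45130 (b = 6 - 45136 = -45130)
B(A) = 2 + 2*A*(A + A²) (B(A) = 2 + (A + A*A)*(A + A) = 2 + (A + A²)*(2*A) = 2 + 2*A*(A + A²))
W = -13978 (W = -20137 + 6159 = -13978)
b/B(-35) + W/r = -45130/(2 + 2*(-35)² + 2*(-35)³) - 13978/49317 = -45130/(2 + 2*1225 + 2*(-42875)) - 13978*1/49317 = -45130/(2 + 2450 - 85750) - 13978/49317 = -45130/(-83298) - 13978/49317 = -45130*(-1/83298) - 13978/49317 = 22565/41649 - 13978/49317 = 176889461/684667911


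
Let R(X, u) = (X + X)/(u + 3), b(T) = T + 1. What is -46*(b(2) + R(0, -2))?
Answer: -138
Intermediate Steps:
b(T) = 1 + T
R(X, u) = 2*X/(3 + u) (R(X, u) = (2*X)/(3 + u) = 2*X/(3 + u))
-46*(b(2) + R(0, -2)) = -46*((1 + 2) + 2*0/(3 - 2)) = -46*(3 + 2*0/1) = -46*(3 + 2*0*1) = -46*(3 + 0) = -46*3 = -138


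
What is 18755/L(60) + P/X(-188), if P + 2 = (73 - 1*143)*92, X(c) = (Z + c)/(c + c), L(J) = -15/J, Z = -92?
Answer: -2928474/35 ≈ -83671.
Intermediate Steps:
X(c) = (-92 + c)/(2*c) (X(c) = (-92 + c)/(c + c) = (-92 + c)/((2*c)) = (-92 + c)*(1/(2*c)) = (-92 + c)/(2*c))
P = -6442 (P = -2 + (73 - 1*143)*92 = -2 + (73 - 143)*92 = -2 - 70*92 = -2 - 6440 = -6442)
18755/L(60) + P/X(-188) = 18755/((-15/60)) - 6442*(-376/(-92 - 188)) = 18755/((-15*1/60)) - 6442/((1/2)*(-1/188)*(-280)) = 18755/(-1/4) - 6442/35/47 = 18755*(-4) - 6442*47/35 = -75020 - 302774/35 = -2928474/35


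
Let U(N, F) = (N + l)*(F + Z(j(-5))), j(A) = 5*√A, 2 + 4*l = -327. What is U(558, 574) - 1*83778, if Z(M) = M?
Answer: 378605/2 + 9515*I*√5/4 ≈ 1.893e+5 + 5319.0*I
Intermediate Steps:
l = -329/4 (l = -½ + (¼)*(-327) = -½ - 327/4 = -329/4 ≈ -82.250)
U(N, F) = (-329/4 + N)*(F + 5*I*√5) (U(N, F) = (N - 329/4)*(F + 5*√(-5)) = (-329/4 + N)*(F + 5*(I*√5)) = (-329/4 + N)*(F + 5*I*√5))
U(558, 574) - 1*83778 = (-329/4*574 + 574*558 - 1645*I*√5/4 + 5*I*558*√5) - 1*83778 = (-94423/2 + 320292 - 1645*I*√5/4 + 2790*I*√5) - 83778 = (546161/2 + 9515*I*√5/4) - 83778 = 378605/2 + 9515*I*√5/4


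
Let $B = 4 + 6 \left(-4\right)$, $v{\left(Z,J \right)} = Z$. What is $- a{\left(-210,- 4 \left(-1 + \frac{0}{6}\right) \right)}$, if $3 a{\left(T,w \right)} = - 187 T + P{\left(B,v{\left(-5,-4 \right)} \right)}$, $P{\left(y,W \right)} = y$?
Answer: $- \frac{39250}{3} \approx -13083.0$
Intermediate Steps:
$B = -20$ ($B = 4 - 24 = -20$)
$a{\left(T,w \right)} = - \frac{20}{3} - \frac{187 T}{3}$ ($a{\left(T,w \right)} = \frac{- 187 T - 20}{3} = \frac{-20 - 187 T}{3} = - \frac{20}{3} - \frac{187 T}{3}$)
$- a{\left(-210,- 4 \left(-1 + \frac{0}{6}\right) \right)} = - (- \frac{20}{3} - -13090) = - (- \frac{20}{3} + 13090) = \left(-1\right) \frac{39250}{3} = - \frac{39250}{3}$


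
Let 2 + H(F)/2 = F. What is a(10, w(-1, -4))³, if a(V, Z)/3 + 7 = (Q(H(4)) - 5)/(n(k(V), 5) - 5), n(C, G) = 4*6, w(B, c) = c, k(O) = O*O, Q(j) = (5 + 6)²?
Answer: -132651/6859 ≈ -19.340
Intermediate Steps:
H(F) = -4 + 2*F
Q(j) = 121 (Q(j) = 11² = 121)
k(O) = O²
n(C, G) = 24
a(V, Z) = -51/19 (a(V, Z) = -21 + 3*((121 - 5)/(24 - 5)) = -21 + 3*(116/19) = -21 + 348/19 = -51/19)
a(10, w(-1, -4))³ = (-51/19)³ = -132651/6859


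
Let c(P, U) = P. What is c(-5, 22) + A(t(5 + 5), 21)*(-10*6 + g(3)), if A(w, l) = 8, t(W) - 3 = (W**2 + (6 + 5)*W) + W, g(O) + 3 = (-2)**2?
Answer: -477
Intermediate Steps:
g(O) = 1 (g(O) = -3 + (-2)**2 = -3 + 4 = 1)
t(W) = 3 + W**2 + 12*W (t(W) = 3 + ((W**2 + (6 + 5)*W) + W) = 3 + ((W**2 + 11*W) + W) = 3 + (W**2 + 12*W) = 3 + W**2 + 12*W)
c(-5, 22) + A(t(5 + 5), 21)*(-10*6 + g(3)) = -5 + 8*(-10*6 + 1) = -5 + 8*(-60 + 1) = -5 + 8*(-59) = -5 - 472 = -477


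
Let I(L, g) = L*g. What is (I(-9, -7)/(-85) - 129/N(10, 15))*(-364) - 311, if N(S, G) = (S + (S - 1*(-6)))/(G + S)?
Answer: 3834247/85 ≈ 45109.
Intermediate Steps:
N(S, G) = (6 + 2*S)/(G + S) (N(S, G) = (S + (S + 6))/(G + S) = (S + (6 + S))/(G + S) = (6 + 2*S)/(G + S))
(I(-9, -7)/(-85) - 129/N(10, 15))*(-364) - 311 = (-9*(-7)/(-85) - 129*(15 + 10)/(2*(3 + 10)))*(-364) - 311 = (63*(-1/85) - 129/(2*13/25))*(-364) - 311 = (-63/85 - 129/(2*(1/25)*13))*(-364) - 311 = (-63/85 - 129/26/25)*(-364) - 311 = (-63/85 - 129*25/26)*(-364) - 311 = (-63/85 - 3225/26)*(-364) - 311 = -275763/2210*(-364) - 311 = 3860682/85 - 311 = 3834247/85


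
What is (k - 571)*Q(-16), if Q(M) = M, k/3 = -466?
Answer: 31504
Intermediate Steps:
k = -1398 (k = 3*(-466) = -1398)
(k - 571)*Q(-16) = (-1398 - 571)*(-16) = -1969*(-16) = 31504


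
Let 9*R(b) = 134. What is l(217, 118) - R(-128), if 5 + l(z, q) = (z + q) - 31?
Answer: 2557/9 ≈ 284.11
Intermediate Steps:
R(b) = 134/9 (R(b) = (1/9)*134 = 134/9)
l(z, q) = -36 + q + z (l(z, q) = -5 + ((z + q) - 31) = -5 + ((q + z) - 31) = -5 + (-31 + q + z) = -36 + q + z)
l(217, 118) - R(-128) = (-36 + 118 + 217) - 1*134/9 = 299 - 134/9 = 2557/9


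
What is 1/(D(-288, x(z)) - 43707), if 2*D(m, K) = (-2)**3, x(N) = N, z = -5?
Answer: -1/43711 ≈ -2.2878e-5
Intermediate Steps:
D(m, K) = -4 (D(m, K) = (1/2)*(-2)**3 = (1/2)*(-8) = -4)
1/(D(-288, x(z)) - 43707) = 1/(-4 - 43707) = 1/(-43711) = -1/43711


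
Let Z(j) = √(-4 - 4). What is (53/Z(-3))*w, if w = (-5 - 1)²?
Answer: -477*I*√2 ≈ -674.58*I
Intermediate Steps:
Z(j) = 2*I*√2 (Z(j) = √(-8) = 2*I*√2)
w = 36 (w = (-6)² = 36)
(53/Z(-3))*w = (53/((2*I*√2)))*36 = (53*(-I*√2/4))*36 = -53*I*√2/4*36 = -477*I*√2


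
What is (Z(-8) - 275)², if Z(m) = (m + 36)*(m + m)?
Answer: 522729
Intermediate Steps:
Z(m) = 2*m*(36 + m) (Z(m) = (36 + m)*(2*m) = 2*m*(36 + m))
(Z(-8) - 275)² = (2*(-8)*(36 - 8) - 275)² = (2*(-8)*28 - 275)² = (-448 - 275)² = (-723)² = 522729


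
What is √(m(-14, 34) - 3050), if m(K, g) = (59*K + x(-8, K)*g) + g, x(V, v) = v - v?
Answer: I*√3842 ≈ 61.984*I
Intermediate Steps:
x(V, v) = 0
m(K, g) = g + 59*K (m(K, g) = (59*K + 0*g) + g = (59*K + 0) + g = 59*K + g = g + 59*K)
√(m(-14, 34) - 3050) = √((34 + 59*(-14)) - 3050) = √((34 - 826) - 3050) = √(-792 - 3050) = √(-3842) = I*√3842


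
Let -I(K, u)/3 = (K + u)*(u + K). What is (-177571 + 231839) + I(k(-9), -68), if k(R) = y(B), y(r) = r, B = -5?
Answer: 38281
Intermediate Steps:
k(R) = -5
I(K, u) = -3*(K + u)² (I(K, u) = -3*(K + u)*(u + K) = -3*(K + u)*(K + u) = -3*(K + u)²)
(-177571 + 231839) + I(k(-9), -68) = (-177571 + 231839) - 3*(-5 - 68)² = 54268 - 3*(-73)² = 54268 - 3*5329 = 54268 - 15987 = 38281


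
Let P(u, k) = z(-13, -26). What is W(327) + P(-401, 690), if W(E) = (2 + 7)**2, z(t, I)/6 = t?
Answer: 3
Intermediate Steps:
z(t, I) = 6*t
P(u, k) = -78 (P(u, k) = 6*(-13) = -78)
W(E) = 81 (W(E) = 9**2 = 81)
W(327) + P(-401, 690) = 81 - 78 = 3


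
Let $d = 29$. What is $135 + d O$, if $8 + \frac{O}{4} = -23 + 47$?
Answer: $1991$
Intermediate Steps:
$O = 64$ ($O = -32 + 4 \left(-23 + 47\right) = -32 + 4 \cdot 24 = -32 + 96 = 64$)
$135 + d O = 135 + 29 \cdot 64 = 135 + 1856 = 1991$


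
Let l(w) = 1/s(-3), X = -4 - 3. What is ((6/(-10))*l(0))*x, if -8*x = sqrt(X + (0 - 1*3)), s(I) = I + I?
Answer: -I*sqrt(10)/80 ≈ -0.039528*I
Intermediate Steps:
s(I) = 2*I
X = -7
x = -I*sqrt(10)/8 (x = -sqrt(-7 + (0 - 1*3))/8 = -sqrt(-7 + (0 - 3))/8 = -sqrt(-7 - 3)/8 = -I*sqrt(10)/8 ≈ -0.39528*I)
l(w) = -1/6 (l(w) = 1/(2*(-3)) = 1/(-6) = -1/6)
((6/(-10))*l(0))*x = ((6/(-10))*(-1/6))*(-I*sqrt(10)/8) = ((6*(-1/10))*(-1/6))*(-I*sqrt(10)/8) = (-3/5*(-1/6))*(-I*sqrt(10)/8) = (-I*sqrt(10)/8)/10 = -I*sqrt(10)/80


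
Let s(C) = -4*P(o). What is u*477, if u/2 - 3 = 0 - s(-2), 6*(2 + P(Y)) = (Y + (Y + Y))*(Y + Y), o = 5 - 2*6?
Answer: 182214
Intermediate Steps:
o = -7 (o = 5 - 12 = -7)
P(Y) = -2 + Y**2 (P(Y) = -2 + ((Y + (Y + Y))*(Y + Y))/6 = -2 + ((Y + 2*Y)*(2*Y))/6 = -2 + ((3*Y)*(2*Y))/6 = -2 + (6*Y**2)/6 = -2 + Y**2)
s(C) = -188 (s(C) = -4*(-2 + (-7)**2) = -4*(-2 + 49) = -4*47 = -188)
u = 382 (u = 6 + 2*(0 - 1*(-188)) = 6 + 2*(0 + 188) = 6 + 2*188 = 6 + 376 = 382)
u*477 = 382*477 = 182214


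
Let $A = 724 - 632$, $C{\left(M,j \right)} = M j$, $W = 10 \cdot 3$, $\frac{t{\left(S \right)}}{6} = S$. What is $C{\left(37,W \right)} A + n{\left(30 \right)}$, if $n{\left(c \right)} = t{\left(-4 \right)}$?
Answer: $102096$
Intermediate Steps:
$t{\left(S \right)} = 6 S$
$n{\left(c \right)} = -24$ ($n{\left(c \right)} = 6 \left(-4\right) = -24$)
$W = 30$
$A = 92$
$C{\left(37,W \right)} A + n{\left(30 \right)} = 37 \cdot 30 \cdot 92 - 24 = 1110 \cdot 92 - 24 = 102120 - 24 = 102096$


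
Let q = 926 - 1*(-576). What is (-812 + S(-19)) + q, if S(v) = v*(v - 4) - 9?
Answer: 1118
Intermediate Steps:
q = 1502 (q = 926 + 576 = 1502)
S(v) = -9 + v*(-4 + v) (S(v) = v*(-4 + v) - 9 = -9 + v*(-4 + v))
(-812 + S(-19)) + q = (-812 + (-9 + (-19)² - 4*(-19))) + 1502 = (-812 + (-9 + 361 + 76)) + 1502 = (-812 + 428) + 1502 = -384 + 1502 = 1118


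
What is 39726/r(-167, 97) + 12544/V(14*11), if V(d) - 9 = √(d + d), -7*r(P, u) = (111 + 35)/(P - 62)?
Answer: 7219526895/16571 + 25088*√77/227 ≈ 4.3664e+5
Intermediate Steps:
r(P, u) = -146/(7*(-62 + P)) (r(P, u) = -(111 + 35)/(7*(P - 62)) = -146/(7*(-62 + P)))
V(d) = 9 + √2*√d (V(d) = 9 + √(d + d) = 9 + √(2*d) = 9 + √2*√d)
39726/r(-167, 97) + 12544/V(14*11) = 39726/((-146/(-434 + 7*(-167)))) + 12544/(9 + √2*√(14*11)) = 39726/((-146/(-434 - 1169))) + 12544/(9 + √2*√154) = 39726/((-146/(-1603))) + 12544/(9 + 2*√77) = 39726/((-146*(-1/1603))) + 12544/(9 + 2*√77) = 39726/(146/1603) + 12544/(9 + 2*√77) = 39726*(1603/146) + 12544/(9 + 2*√77) = 31840389/73 + 12544/(9 + 2*√77)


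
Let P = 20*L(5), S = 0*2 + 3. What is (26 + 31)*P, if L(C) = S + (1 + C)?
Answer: 10260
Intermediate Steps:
S = 3 (S = 0 + 3 = 3)
L(C) = 4 + C (L(C) = 3 + (1 + C) = 4 + C)
P = 180 (P = 20*(4 + 5) = 20*9 = 180)
(26 + 31)*P = (26 + 31)*180 = 57*180 = 10260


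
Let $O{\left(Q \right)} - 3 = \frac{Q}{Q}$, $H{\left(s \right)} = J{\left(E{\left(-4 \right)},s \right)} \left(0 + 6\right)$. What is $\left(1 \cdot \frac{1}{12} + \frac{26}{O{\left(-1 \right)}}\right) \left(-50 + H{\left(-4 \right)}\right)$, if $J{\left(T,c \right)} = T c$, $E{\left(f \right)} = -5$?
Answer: $\frac{2765}{6} \approx 460.83$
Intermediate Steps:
$H{\left(s \right)} = - 30 s$ ($H{\left(s \right)} = - 5 s \left(0 + 6\right) = - 5 s 6 = - 30 s$)
$O{\left(Q \right)} = 4$ ($O{\left(Q \right)} = 3 + \frac{Q}{Q} = 3 + 1 = 4$)
$\left(1 \cdot \frac{1}{12} + \frac{26}{O{\left(-1 \right)}}\right) \left(-50 + H{\left(-4 \right)}\right) = \left(1 \cdot \frac{1}{12} + \frac{26}{4}\right) \left(-50 - -120\right) = \left(1 \cdot \frac{1}{12} + 26 \cdot \frac{1}{4}\right) \left(-50 + 120\right) = \left(\frac{1}{12} + \frac{13}{2}\right) 70 = \frac{79}{12} \cdot 70 = \frac{2765}{6}$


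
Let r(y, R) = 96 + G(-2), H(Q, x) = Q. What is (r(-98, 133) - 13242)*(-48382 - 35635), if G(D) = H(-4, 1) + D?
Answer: 1104991584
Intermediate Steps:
G(D) = -4 + D
r(y, R) = 90 (r(y, R) = 96 + (-4 - 2) = 96 - 6 = 90)
(r(-98, 133) - 13242)*(-48382 - 35635) = (90 - 13242)*(-48382 - 35635) = -13152*(-84017) = 1104991584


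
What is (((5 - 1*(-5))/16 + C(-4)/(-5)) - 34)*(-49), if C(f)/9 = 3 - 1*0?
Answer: 75999/40 ≈ 1900.0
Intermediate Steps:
C(f) = 27 (C(f) = 9*(3 - 1*0) = 9*(3 + 0) = 9*3 = 27)
(((5 - 1*(-5))/16 + C(-4)/(-5)) - 34)*(-49) = (((5 - 1*(-5))/16 + 27/(-5)) - 34)*(-49) = (((5 + 5)*(1/16) + 27*(-1/5)) - 34)*(-49) = ((10*(1/16) - 27/5) - 34)*(-49) = ((5/8 - 27/5) - 34)*(-49) = (-191/40 - 34)*(-49) = -1551/40*(-49) = 75999/40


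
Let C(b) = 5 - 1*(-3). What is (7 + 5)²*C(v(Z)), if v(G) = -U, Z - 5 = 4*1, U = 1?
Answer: 1152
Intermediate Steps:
Z = 9 (Z = 5 + 4*1 = 5 + 4 = 9)
v(G) = -1 (v(G) = -1*1 = -1)
C(b) = 8 (C(b) = 5 + 3 = 8)
(7 + 5)²*C(v(Z)) = (7 + 5)²*8 = 12²*8 = 144*8 = 1152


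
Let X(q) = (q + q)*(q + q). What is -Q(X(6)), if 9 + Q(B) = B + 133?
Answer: -268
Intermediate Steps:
X(q) = 4*q² (X(q) = (2*q)*(2*q) = 4*q²)
Q(B) = 124 + B (Q(B) = -9 + (B + 133) = -9 + (133 + B) = 124 + B)
-Q(X(6)) = -(124 + 4*6²) = -(124 + 4*36) = -(124 + 144) = -1*268 = -268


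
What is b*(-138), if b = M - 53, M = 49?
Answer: 552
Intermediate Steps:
b = -4 (b = 49 - 53 = -4)
b*(-138) = -4*(-138) = 552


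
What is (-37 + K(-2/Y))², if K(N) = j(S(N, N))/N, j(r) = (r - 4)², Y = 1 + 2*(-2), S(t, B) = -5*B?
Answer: 17161/9 ≈ 1906.8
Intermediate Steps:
Y = -3 (Y = 1 - 4 = -3)
j(r) = (-4 + r)²
K(N) = (-4 - 5*N)²/N
(-37 + K(-2/Y))² = (-37 + (4 + 5*(-2/(-3)))²/((-2/(-3))))² = (-37 + (4 + 5*(-2*(-⅓)))²/((-2*(-⅓))))² = (-37 + (4 + 5*(⅔))²/(⅔))² = (-37 + 3*(4 + 10/3)²/2)² = (-37 + 3*(22/3)²/2)² = (-37 + (3/2)*(484/9))² = (-37 + 242/3)² = (131/3)² = 17161/9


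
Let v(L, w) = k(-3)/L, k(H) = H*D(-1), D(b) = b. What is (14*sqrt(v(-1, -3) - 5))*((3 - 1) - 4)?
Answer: -56*I*sqrt(2) ≈ -79.196*I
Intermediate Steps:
k(H) = -H (k(H) = H*(-1) = -H)
v(L, w) = 3/L (v(L, w) = (-1*(-3))/L = 3/L)
(14*sqrt(v(-1, -3) - 5))*((3 - 1) - 4) = (14*sqrt(3/(-1) - 5))*((3 - 1) - 4) = (14*sqrt(3*(-1) - 5))*(2 - 4) = (14*sqrt(-3 - 5))*(-2) = (14*sqrt(-8))*(-2) = (14*(2*I*sqrt(2)))*(-2) = (28*I*sqrt(2))*(-2) = -56*I*sqrt(2)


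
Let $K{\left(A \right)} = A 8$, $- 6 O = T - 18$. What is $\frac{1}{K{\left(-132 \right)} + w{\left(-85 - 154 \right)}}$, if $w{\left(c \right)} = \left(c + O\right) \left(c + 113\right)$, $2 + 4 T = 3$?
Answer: $\frac{4}{114741} \approx 3.4861 \cdot 10^{-5}$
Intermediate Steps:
$T = \frac{1}{4}$ ($T = - \frac{1}{2} + \frac{1}{4} \cdot 3 = - \frac{1}{2} + \frac{3}{4} = \frac{1}{4} \approx 0.25$)
$O = \frac{71}{24}$ ($O = - \frac{\frac{1}{4} - 18}{6} = \left(- \frac{1}{6}\right) \left(- \frac{71}{4}\right) = \frac{71}{24} \approx 2.9583$)
$w{\left(c \right)} = \left(113 + c\right) \left(\frac{71}{24} + c\right)$ ($w{\left(c \right)} = \left(c + \frac{71}{24}\right) \left(c + 113\right) = \left(\frac{71}{24} + c\right) \left(113 + c\right) = \left(113 + c\right) \left(\frac{71}{24} + c\right)$)
$K{\left(A \right)} = 8 A$
$\frac{1}{K{\left(-132 \right)} + w{\left(-85 - 154 \right)}} = \frac{1}{8 \left(-132\right) + \left(\frac{8023}{24} + \left(-85 - 154\right)^{2} + \frac{2783 \left(-85 - 154\right)}{24}\right)} = \frac{1}{-1056 + \left(\frac{8023}{24} + \left(-85 - 154\right)^{2} + \frac{2783 \left(-85 - 154\right)}{24}\right)} = \frac{1}{-1056 + \left(\frac{8023}{24} + \left(-239\right)^{2} + \frac{2783}{24} \left(-239\right)\right)} = \frac{1}{-1056 + \left(\frac{8023}{24} + 57121 - \frac{665137}{24}\right)} = \frac{1}{-1056 + \frac{118965}{4}} = \frac{1}{\frac{114741}{4}} = \frac{4}{114741}$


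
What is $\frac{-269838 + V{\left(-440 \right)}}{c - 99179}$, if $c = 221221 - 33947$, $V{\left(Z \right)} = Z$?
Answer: $- \frac{270278}{88095} \approx -3.068$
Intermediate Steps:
$c = 187274$
$\frac{-269838 + V{\left(-440 \right)}}{c - 99179} = \frac{-269838 - 440}{187274 - 99179} = - \frac{270278}{88095}$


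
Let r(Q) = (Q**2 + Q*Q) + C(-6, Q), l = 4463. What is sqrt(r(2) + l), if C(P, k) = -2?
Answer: sqrt(4469) ≈ 66.851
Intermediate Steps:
r(Q) = -2 + 2*Q**2 (r(Q) = (Q**2 + Q*Q) - 2 = (Q**2 + Q**2) - 2 = 2*Q**2 - 2 = -2 + 2*Q**2)
sqrt(r(2) + l) = sqrt((-2 + 2*2**2) + 4463) = sqrt((-2 + 2*4) + 4463) = sqrt((-2 + 8) + 4463) = sqrt(6 + 4463) = sqrt(4469)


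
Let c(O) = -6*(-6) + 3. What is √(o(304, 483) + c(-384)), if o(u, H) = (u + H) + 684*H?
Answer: √331198 ≈ 575.50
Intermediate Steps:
o(u, H) = u + 685*H (o(u, H) = (H + u) + 684*H = u + 685*H)
c(O) = 39 (c(O) = 36 + 3 = 39)
√(o(304, 483) + c(-384)) = √((304 + 685*483) + 39) = √((304 + 330855) + 39) = √(331159 + 39) = √331198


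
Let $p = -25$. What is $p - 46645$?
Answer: $-46670$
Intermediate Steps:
$p - 46645 = -25 - 46645 = -46670$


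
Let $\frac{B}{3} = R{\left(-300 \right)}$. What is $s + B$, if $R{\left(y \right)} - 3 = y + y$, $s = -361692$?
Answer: $-363483$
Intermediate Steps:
$R{\left(y \right)} = 3 + 2 y$ ($R{\left(y \right)} = 3 + \left(y + y\right) = 3 + 2 y$)
$B = -1791$ ($B = 3 \left(3 + 2 \left(-300\right)\right) = 3 \left(3 - 600\right) = 3 \left(-597\right) = -1791$)
$s + B = -361692 - 1791 = -363483$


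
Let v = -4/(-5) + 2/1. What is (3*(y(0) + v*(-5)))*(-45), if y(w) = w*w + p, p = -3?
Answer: 2295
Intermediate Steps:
v = 14/5 (v = -4*(-⅕) + 2*1 = ⅘ + 2 = 14/5 ≈ 2.8000)
y(w) = -3 + w² (y(w) = w*w - 3 = w² - 3 = -3 + w²)
(3*(y(0) + v*(-5)))*(-45) = (3*((-3 + 0²) + (14/5)*(-5)))*(-45) = (3*((-3 + 0) - 14))*(-45) = (3*(-3 - 14))*(-45) = (3*(-17))*(-45) = -51*(-45) = 2295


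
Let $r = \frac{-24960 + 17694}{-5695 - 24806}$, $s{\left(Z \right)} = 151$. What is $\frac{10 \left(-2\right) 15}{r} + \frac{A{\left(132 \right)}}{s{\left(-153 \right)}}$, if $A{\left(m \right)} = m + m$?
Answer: $- \frac{229962846}{182861} \approx -1257.6$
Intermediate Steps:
$A{\left(m \right)} = 2 m$
$r = \frac{2422}{10167}$ ($r = - \frac{7266}{-30501} = \left(-7266\right) \left(- \frac{1}{30501}\right) = \frac{2422}{10167} \approx 0.23822$)
$\frac{10 \left(-2\right) 15}{r} + \frac{A{\left(132 \right)}}{s{\left(-153 \right)}} = \frac{10 \left(-2\right) 15}{\frac{2422}{10167}} + \frac{2 \cdot 132}{151} = \left(-20\right) 15 \cdot \frac{10167}{2422} + 264 \cdot \frac{1}{151} = \left(-300\right) \frac{10167}{2422} + \frac{264}{151} = - \frac{1525050}{1211} + \frac{264}{151} = - \frac{229962846}{182861}$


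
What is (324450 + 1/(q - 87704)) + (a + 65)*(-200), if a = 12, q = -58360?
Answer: 45141079199/146064 ≈ 3.0905e+5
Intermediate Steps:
(324450 + 1/(q - 87704)) + (a + 65)*(-200) = (324450 + 1/(-58360 - 87704)) + (12 + 65)*(-200) = (324450 + 1/(-146064)) + 77*(-200) = (324450 - 1/146064) - 15400 = 47390464799/146064 - 15400 = 45141079199/146064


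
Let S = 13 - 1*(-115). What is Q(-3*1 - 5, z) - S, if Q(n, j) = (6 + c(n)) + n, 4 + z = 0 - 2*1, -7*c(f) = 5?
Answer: -915/7 ≈ -130.71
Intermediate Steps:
c(f) = -5/7 (c(f) = -1/7*5 = -5/7)
z = -6 (z = -4 + (0 - 2*1) = -4 + (0 - 2) = -4 - 2 = -6)
Q(n, j) = 37/7 + n (Q(n, j) = (6 - 5/7) + n = 37/7 + n)
S = 128 (S = 13 + 115 = 128)
Q(-3*1 - 5, z) - S = (37/7 + (-3*1 - 5)) - 1*128 = (37/7 + (-3 - 5)) - 128 = (37/7 - 8) - 128 = -19/7 - 128 = -915/7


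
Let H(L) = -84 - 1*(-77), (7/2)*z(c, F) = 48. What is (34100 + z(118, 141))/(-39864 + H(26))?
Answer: -238796/279097 ≈ -0.85560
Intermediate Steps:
z(c, F) = 96/7 (z(c, F) = (2/7)*48 = 96/7)
H(L) = -7 (H(L) = -84 + 77 = -7)
(34100 + z(118, 141))/(-39864 + H(26)) = (34100 + 96/7)/(-39864 - 7) = (238796/7)/(-39871) = (238796/7)*(-1/39871) = -238796/279097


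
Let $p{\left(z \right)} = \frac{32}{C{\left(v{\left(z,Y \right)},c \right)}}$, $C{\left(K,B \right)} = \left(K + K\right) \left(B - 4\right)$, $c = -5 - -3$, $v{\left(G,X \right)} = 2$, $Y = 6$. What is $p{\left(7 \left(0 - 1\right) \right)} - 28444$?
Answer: $- \frac{85336}{3} \approx -28445.0$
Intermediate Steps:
$c = -2$ ($c = -5 + 3 = -2$)
$C{\left(K,B \right)} = 2 K \left(-4 + B\right)$
$p{\left(z \right)} = - \frac{4}{3}$ ($p{\left(z \right)} = \frac{32}{2 \cdot 2 \left(-4 - 2\right)} = \frac{32}{2 \cdot 2 \left(-6\right)} = \frac{32}{-24} = 32 \left(- \frac{1}{24}\right) = - \frac{4}{3}$)
$p{\left(7 \left(0 - 1\right) \right)} - 28444 = - \frac{4}{3} - 28444 = - \frac{85336}{3}$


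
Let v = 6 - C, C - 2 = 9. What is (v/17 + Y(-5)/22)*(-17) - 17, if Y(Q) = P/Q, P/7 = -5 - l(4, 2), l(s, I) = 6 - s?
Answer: -2153/110 ≈ -19.573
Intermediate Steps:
C = 11 (C = 2 + 9 = 11)
P = -49 (P = 7*(-5 - (6 - 1*4)) = 7*(-5 - (6 - 4)) = 7*(-5 - 1*2) = 7*(-5 - 2) = 7*(-7) = -49)
v = -5 (v = 6 - 1*11 = 6 - 11 = -5)
Y(Q) = -49/Q
(v/17 + Y(-5)/22)*(-17) - 17 = (-5/17 - 49/(-5)/22)*(-17) - 17 = (-5*1/17 - 49*(-1/5)*(1/22))*(-17) - 17 = (-5/17 + (49/5)*(1/22))*(-17) - 17 = (-5/17 + 49/110)*(-17) - 17 = (283/1870)*(-17) - 17 = -283/110 - 17 = -2153/110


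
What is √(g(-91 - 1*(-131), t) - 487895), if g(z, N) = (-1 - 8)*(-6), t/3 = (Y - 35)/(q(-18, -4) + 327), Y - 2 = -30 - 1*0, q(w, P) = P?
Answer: I*√487841 ≈ 698.46*I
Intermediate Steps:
Y = -28 (Y = 2 + (-30 - 1*0) = 2 + (-30 + 0) = 2 - 30 = -28)
t = -189/323 (t = 3*((-28 - 35)/(-4 + 327)) = 3*(-63/323) = -189/323 ≈ -0.58514)
g(z, N) = 54 (g(z, N) = -9*(-6) = 54)
√(g(-91 - 1*(-131), t) - 487895) = √(54 - 487895) = √(-487841) = I*√487841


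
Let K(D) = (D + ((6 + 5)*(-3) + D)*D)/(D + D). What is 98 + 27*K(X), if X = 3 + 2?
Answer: -533/2 ≈ -266.50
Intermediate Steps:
X = 5
K(D) = (D + D*(-33 + D))/(2*D) (K(D) = (D + (11*(-3) + D)*D)/((2*D)) = (D + (-33 + D)*D)*(1/(2*D)) = (D + D*(-33 + D))*(1/(2*D)) = (D + D*(-33 + D))/(2*D))
98 + 27*K(X) = 98 + 27*(-16 + (½)*5) = 98 + 27*(-16 + 5/2) = 98 + 27*(-27/2) = 98 - 729/2 = -533/2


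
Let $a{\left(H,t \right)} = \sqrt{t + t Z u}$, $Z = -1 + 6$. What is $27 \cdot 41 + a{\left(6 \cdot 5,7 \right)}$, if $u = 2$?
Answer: $1107 + \sqrt{77} \approx 1115.8$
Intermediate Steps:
$Z = 5$
$a{\left(H,t \right)} = \sqrt{11} \sqrt{t}$ ($a{\left(H,t \right)} = \sqrt{t + t 5 \cdot 2} = \sqrt{t + 5 t 2} = \sqrt{t + 10 t} = \sqrt{11 t} = \sqrt{11} \sqrt{t}$)
$27 \cdot 41 + a{\left(6 \cdot 5,7 \right)} = 27 \cdot 41 + \sqrt{11} \sqrt{7} = 1107 + \sqrt{77}$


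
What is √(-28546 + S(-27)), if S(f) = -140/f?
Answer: I*√2311806/9 ≈ 168.94*I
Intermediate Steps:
√(-28546 + S(-27)) = √(-28546 - 140/(-27)) = √(-28546 - 140*(-1/27)) = √(-28546 + 140/27) = √(-770602/27) = I*√2311806/9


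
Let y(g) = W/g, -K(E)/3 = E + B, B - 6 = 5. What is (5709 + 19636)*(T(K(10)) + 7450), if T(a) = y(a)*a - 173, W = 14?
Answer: 184790395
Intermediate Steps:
B = 11 (B = 6 + 5 = 11)
K(E) = -33 - 3*E (K(E) = -3*(E + 11) = -3*(11 + E) = -33 - 3*E)
y(g) = 14/g
T(a) = -159 (T(a) = (14/a)*a - 173 = 14 - 173 = -159)
(5709 + 19636)*(T(K(10)) + 7450) = (5709 + 19636)*(-159 + 7450) = 25345*7291 = 184790395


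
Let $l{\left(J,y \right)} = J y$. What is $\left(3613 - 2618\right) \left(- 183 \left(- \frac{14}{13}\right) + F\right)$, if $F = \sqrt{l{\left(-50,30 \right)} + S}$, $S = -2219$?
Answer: $\frac{2549190}{13} + 995 i \sqrt{3719} \approx 1.9609 \cdot 10^{5} + 60679.0 i$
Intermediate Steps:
$F = i \sqrt{3719}$ ($F = \sqrt{\left(-50\right) 30 - 2219} = \sqrt{-1500 - 2219} = \sqrt{-3719} = i \sqrt{3719} \approx 60.984 i$)
$\left(3613 - 2618\right) \left(- 183 \left(- \frac{14}{13}\right) + F\right) = \left(3613 - 2618\right) \left(- 183 \left(- \frac{14}{13}\right) + i \sqrt{3719}\right) = 995 \left(- 183 \left(\left(-14\right) \frac{1}{13}\right) + i \sqrt{3719}\right) = 995 \left(\left(-183\right) \left(- \frac{14}{13}\right) + i \sqrt{3719}\right) = 995 \left(\frac{2562}{13} + i \sqrt{3719}\right) = \frac{2549190}{13} + 995 i \sqrt{3719}$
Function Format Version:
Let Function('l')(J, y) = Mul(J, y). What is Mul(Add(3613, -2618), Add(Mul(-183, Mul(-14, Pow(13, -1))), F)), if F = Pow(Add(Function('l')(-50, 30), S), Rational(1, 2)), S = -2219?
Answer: Add(Rational(2549190, 13), Mul(995, I, Pow(3719, Rational(1, 2)))) ≈ Add(1.9609e+5, Mul(60679., I))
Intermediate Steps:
F = Mul(I, Pow(3719, Rational(1, 2))) (F = Pow(Add(Mul(-50, 30), -2219), Rational(1, 2)) = Pow(Add(-1500, -2219), Rational(1, 2)) = Pow(-3719, Rational(1, 2)) = Mul(I, Pow(3719, Rational(1, 2))) ≈ Mul(60.984, I))
Mul(Add(3613, -2618), Add(Mul(-183, Mul(-14, Pow(13, -1))), F)) = Mul(Add(3613, -2618), Add(Mul(-183, Mul(-14, Pow(13, -1))), Mul(I, Pow(3719, Rational(1, 2))))) = Mul(995, Add(Mul(-183, Mul(-14, Rational(1, 13))), Mul(I, Pow(3719, Rational(1, 2))))) = Mul(995, Add(Mul(-183, Rational(-14, 13)), Mul(I, Pow(3719, Rational(1, 2))))) = Mul(995, Add(Rational(2562, 13), Mul(I, Pow(3719, Rational(1, 2))))) = Add(Rational(2549190, 13), Mul(995, I, Pow(3719, Rational(1, 2))))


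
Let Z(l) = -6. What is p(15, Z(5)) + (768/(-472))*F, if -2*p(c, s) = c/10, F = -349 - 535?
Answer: 339279/236 ≈ 1437.6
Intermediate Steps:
F = -884
p(c, s) = -c/20 (p(c, s) = -c/(2*10) = -c/20)
p(15, Z(5)) + (768/(-472))*F = -1/20*15 + (768/(-472))*(-884) = -¾ + (768*(-1/472))*(-884) = -¾ - 96/59*(-884) = -¾ + 84864/59 = 339279/236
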